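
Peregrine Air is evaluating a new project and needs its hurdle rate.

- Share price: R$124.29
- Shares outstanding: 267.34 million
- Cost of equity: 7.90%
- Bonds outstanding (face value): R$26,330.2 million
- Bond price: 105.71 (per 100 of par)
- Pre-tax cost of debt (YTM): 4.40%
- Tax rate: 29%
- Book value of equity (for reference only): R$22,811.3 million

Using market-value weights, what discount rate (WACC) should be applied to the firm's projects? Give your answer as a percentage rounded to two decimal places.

5.72%

Market value of equity E = 124.29 × 267.34m = 33227.6886m. Market value of debt D = 26330.2m × 105.71/100 = 27833.65442m.
Total capital V = 33227.6886 + 27833.65442 = 61061.34302.
Equity: weight = 33227.6886/61061.34302 = 0.5442; cost = 7.9%.
Bonds outstanding: weight = 27833.65442/61061.34302 = 0.4558; after-tax cost = 4.4% × (1 − 29%) = 3.1240%.
WACC = 0.5442 × 7.9000% + 0.4558 × 3.1240% = 5.7230%.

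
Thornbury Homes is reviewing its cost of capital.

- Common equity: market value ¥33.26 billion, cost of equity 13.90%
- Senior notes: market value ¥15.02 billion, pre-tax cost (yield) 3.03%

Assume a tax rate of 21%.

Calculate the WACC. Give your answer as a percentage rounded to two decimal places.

Total capital V = 33.26 + 15.02 = 48.28.
Equity: weight = 33.26/48.28 = 0.6889; cost = 13.9%.
Senior notes: weight = 15.02/48.28 = 0.3111; after-tax cost = 3.03% × (1 − 21%) = 2.3937%.
WACC = 0.6889 × 13.9000% + 0.3111 × 2.3937% = 10.3204%.

10.32%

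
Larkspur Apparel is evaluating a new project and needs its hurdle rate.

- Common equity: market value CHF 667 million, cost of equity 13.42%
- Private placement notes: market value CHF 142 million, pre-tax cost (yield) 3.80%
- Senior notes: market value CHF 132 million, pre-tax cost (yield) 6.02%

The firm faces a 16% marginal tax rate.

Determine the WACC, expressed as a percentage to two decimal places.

Total capital V = 667 + 142 + 132 = 941.
Equity: weight = 667/941 = 0.7088; cost = 13.42%.
Private placement notes: weight = 142/941 = 0.1509; after-tax cost = 3.8% × (1 − 16%) = 3.1920%.
Senior notes: weight = 132/941 = 0.1403; after-tax cost = 6.02% × (1 − 16%) = 5.0568%.
WACC = 0.7088 × 13.4200% + 0.1509 × 3.1920% + 0.1403 × 5.0568% = 10.7034%.

10.70%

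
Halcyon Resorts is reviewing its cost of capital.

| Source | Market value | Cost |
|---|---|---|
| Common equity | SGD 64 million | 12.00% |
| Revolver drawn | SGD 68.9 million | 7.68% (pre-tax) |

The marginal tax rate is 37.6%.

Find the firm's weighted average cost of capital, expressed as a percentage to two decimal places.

8.26%

Total capital V = 64 + 68.9 = 132.9.
Equity: weight = 64/132.9 = 0.4816; cost = 12%.
Revolver drawn: weight = 68.9/132.9 = 0.5184; after-tax cost = 7.68% × (1 − 37.6%) = 4.7923%.
WACC = 0.4816 × 12.0000% + 0.5184 × 4.7923% = 8.2633%.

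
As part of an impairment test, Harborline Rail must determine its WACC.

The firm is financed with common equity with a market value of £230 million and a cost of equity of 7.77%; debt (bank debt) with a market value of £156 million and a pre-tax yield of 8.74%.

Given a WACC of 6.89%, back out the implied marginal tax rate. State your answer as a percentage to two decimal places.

36.01%

Total capital V = 230 + 156 = 386.
Equity weight = 230/386 = 0.5959.
Bank debt weight = 156/386 = 0.4041.
Equity contribution = 0.5959 × 7.77% = 4.6298%.
Debt contribution must be 6.89% − 4.6298% = 2.2602%.
0.4041 × 8.74% × (1 − T) = 2.2602%  ⇒  (1 − T) = 0.6399.
T = 36.0119%.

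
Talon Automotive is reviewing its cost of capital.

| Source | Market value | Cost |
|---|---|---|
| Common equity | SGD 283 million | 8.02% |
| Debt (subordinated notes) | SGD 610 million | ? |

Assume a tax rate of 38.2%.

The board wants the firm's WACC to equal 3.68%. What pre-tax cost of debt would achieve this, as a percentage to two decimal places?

Total capital V = 283 + 610 = 893.
Equity weight = 283/893 = 0.3169.
Subordinated notes weight = 610/893 = 0.6831.
Equity contribution = 0.3169 × 8.02% = 2.5416%.
Remaining for debt = 3.68% − 2.5416% = 1.1384%.
Rd × (1 − 38.2%) × 0.6831 = 1.1384%  ⇒  Rd = 2.6966%.

2.70%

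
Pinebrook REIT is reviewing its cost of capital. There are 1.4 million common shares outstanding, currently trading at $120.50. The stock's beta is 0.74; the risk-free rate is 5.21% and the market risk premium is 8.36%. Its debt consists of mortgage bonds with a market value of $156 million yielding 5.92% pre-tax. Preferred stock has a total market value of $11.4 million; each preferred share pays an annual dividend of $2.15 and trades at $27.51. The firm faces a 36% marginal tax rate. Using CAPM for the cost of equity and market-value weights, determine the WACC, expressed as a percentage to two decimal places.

Cost of equity via CAPM: Re = 5.21% + 0.74 × 8.36% = 11.3964%.
Cost of preferred: Rp = 2.15 / 27.51 = 7.8153%.
Market value of equity E = 120.5 × 1.4m = 168.7m.
Total capital V = 168.7 + 11.4 + 156 = 336.1.
Equity: weight = 168.7/336.1 = 0.5019; cost = 11.3964%.
Preferred: weight = 11.4/336.1 = 0.0339; cost = 7.8153%.
Mortgage bonds: weight = 156/336.1 = 0.4641; after-tax cost = 5.92% × (1 − 36%) = 3.7888%.
WACC = 0.5019 × 11.3964% + 0.0339 × 7.8153% + 0.4641 × 3.7888% = 7.7439%.

7.74%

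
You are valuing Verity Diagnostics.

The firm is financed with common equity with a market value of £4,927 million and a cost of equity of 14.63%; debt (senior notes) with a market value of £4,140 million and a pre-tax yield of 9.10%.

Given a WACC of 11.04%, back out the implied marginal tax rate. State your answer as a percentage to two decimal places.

25.63%

Total capital V = 4927 + 4140 = 9067.
Equity weight = 4927/9067 = 0.5434.
Senior notes weight = 4140/9067 = 0.4566.
Equity contribution = 0.5434 × 14.63% = 7.9499%.
Debt contribution must be 11.04% − 7.9499% = 3.0901%.
0.4566 × 9.1% × (1 − T) = 3.0901%  ⇒  (1 − T) = 0.7437.
T = 25.6313%.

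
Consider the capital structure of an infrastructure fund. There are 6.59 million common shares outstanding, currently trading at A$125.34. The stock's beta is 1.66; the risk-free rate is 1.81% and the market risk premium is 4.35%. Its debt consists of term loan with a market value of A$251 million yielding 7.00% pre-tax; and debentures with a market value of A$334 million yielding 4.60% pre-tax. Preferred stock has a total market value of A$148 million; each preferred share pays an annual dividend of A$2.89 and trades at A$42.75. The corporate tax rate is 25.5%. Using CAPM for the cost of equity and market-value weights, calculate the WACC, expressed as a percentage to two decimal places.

7.00%

Cost of equity via CAPM: Re = 1.81% + 1.66 × 4.35% = 9.0310%.
Cost of preferred: Rp = 2.89 / 42.75 = 6.7602%.
Market value of equity E = 125.34 × 6.59m = 825.9906m.
Total capital V = 825.9906 + 148 + 251 + 334 = 1558.9906.
Equity: weight = 825.9906/1558.9906 = 0.5298; cost = 9.031%.
Preferred: weight = 148/1558.9906 = 0.0949; cost = 6.7602%.
Term loan: weight = 251/1558.9906 = 0.1610; after-tax cost = 7% × (1 − 25.5%) = 5.2150%.
Debentures: weight = 334/1558.9906 = 0.2142; after-tax cost = 4.6% × (1 − 25.5%) = 3.4270%.
WACC = 0.5298 × 9.0310% + 0.0949 × 6.7602% + 0.1610 × 5.2150% + 0.2142 × 3.4270% = 7.0004%.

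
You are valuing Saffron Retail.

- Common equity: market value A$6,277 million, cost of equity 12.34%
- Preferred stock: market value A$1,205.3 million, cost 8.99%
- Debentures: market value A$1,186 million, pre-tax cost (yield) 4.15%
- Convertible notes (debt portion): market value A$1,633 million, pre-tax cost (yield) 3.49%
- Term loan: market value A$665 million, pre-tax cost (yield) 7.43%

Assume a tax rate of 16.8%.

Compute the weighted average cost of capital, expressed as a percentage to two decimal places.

Total capital V = 6277 + 1205.3 + 1186 + 1633 + 665 = 10966.3.
Equity: weight = 6277/10966.3 = 0.5724; cost = 12.34%.
Preferred: weight = 1205.3/10966.3 = 0.1099; cost = 8.99%.
Debentures: weight = 1186/10966.3 = 0.1081; after-tax cost = 4.15% × (1 − 16.8%) = 3.4528%.
Convertible notes (debt portion): weight = 1633/10966.3 = 0.1489; after-tax cost = 3.49% × (1 − 16.8%) = 2.9037%.
Term loan: weight = 665/10966.3 = 0.0606; after-tax cost = 7.43% × (1 − 16.8%) = 6.1818%.
WACC = 0.5724 × 12.3400% + 0.1099 × 8.9900% + 0.1081 × 3.4528% + 0.1489 × 2.9037% + 0.0606 × 6.1818% = 9.2320%.

9.23%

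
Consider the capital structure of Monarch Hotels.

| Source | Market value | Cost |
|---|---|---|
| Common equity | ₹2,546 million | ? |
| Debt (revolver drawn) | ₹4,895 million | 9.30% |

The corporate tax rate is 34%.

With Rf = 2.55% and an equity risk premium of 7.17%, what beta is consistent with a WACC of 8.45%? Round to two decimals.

1.44

Total capital V = 2546 + 4895 = 7441.
Equity weight = 2546/7441 = 0.3422.
Revolver drawn weight = 4895/7441 = 0.6578.
Debt contribution = 0.6578 × 9.3% × (1 − 34%) = 4.0378%.
Required equity contribution = 8.45% − 4.0378% = 4.4122%  ⇒  Re = 12.8951%.
CAPM: 12.8951% = 2.55% + β × 7.17%  ⇒  β = 1.4428.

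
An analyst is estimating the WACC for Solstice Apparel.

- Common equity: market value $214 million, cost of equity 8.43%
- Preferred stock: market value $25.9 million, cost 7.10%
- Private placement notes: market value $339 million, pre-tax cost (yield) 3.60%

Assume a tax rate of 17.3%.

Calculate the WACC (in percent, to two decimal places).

Total capital V = 214 + 25.9 + 339 = 578.9.
Equity: weight = 214/578.9 = 0.3697; cost = 8.43%.
Preferred: weight = 25.9/578.9 = 0.0447; cost = 7.1%.
Private placement notes: weight = 339/578.9 = 0.5856; after-tax cost = 3.6% × (1 − 17.3%) = 2.9772%.
WACC = 0.3697 × 8.4300% + 0.0447 × 7.1000% + 0.5856 × 2.9772% = 5.1774%.

5.18%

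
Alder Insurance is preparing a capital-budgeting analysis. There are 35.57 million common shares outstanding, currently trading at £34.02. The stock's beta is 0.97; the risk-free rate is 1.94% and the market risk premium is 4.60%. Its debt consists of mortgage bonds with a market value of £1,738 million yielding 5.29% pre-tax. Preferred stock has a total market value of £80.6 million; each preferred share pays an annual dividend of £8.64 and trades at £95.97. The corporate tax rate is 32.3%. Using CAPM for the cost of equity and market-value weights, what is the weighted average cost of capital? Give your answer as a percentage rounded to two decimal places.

Cost of equity via CAPM: Re = 1.94% + 0.97 × 4.6% = 6.4020%.
Cost of preferred: Rp = 8.64 / 95.97 = 9.0028%.
Market value of equity E = 34.02 × 35.57m = 1210.0914m.
Total capital V = 1210.0914 + 80.6 + 1738 = 3028.6914.
Equity: weight = 1210.0914/3028.6914 = 0.3995; cost = 6.402%.
Preferred: weight = 80.6/3028.6914 = 0.0266; cost = 9.0028%.
Mortgage bonds: weight = 1738/3028.6914 = 0.5738; after-tax cost = 5.29% × (1 − 32.3%) = 3.5813%.
WACC = 0.3995 × 6.4020% + 0.0266 × 9.0028% + 0.5738 × 3.5813% = 4.8526%.

4.85%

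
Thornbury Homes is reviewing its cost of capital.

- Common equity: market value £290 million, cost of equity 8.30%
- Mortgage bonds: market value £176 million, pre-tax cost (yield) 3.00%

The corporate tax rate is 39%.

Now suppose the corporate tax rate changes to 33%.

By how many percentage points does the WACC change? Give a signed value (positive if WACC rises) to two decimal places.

Current WACC:
Total capital V = 290 + 176 = 466.
Equity: weight = 290/466 = 0.6223; cost = 8.3%.
Mortgage bonds: weight = 176/466 = 0.3777; after-tax cost = 3% × (1 − 39%) = 1.8300%.
WACC = 0.6223 × 8.3000% + 0.3777 × 1.8300% = 5.8564%.
After the change:
Total capital V = 290 + 176 = 466.
Equity: weight = 290/466 = 0.6223; cost = 8.3%.
Mortgage bonds: weight = 176/466 = 0.3777; after-tax cost = 3% × (1 − 33%) = 2.0100%.
WACC = 0.6223 × 8.3000% + 0.3777 × 2.0100% = 5.9244%.
Change in WACC = 5.9244% − 5.8564% = 0.0680 pp.

+0.07 pp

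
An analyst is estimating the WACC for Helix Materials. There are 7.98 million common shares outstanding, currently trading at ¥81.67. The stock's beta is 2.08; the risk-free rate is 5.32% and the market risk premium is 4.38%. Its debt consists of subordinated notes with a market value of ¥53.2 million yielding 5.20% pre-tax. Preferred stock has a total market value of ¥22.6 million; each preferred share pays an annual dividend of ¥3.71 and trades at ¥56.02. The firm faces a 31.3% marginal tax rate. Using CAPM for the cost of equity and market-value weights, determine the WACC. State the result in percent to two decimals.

Cost of equity via CAPM: Re = 5.32% + 2.08 × 4.38% = 14.4304%.
Cost of preferred: Rp = 3.71 / 56.02 = 6.6226%.
Market value of equity E = 81.67 × 7.98m = 651.7266m.
Total capital V = 651.7266 + 22.6 + 53.2 = 727.5266.
Equity: weight = 651.7266/727.5266 = 0.8958; cost = 14.4304%.
Preferred: weight = 22.6/727.5266 = 0.0311; cost = 6.6226%.
Subordinated notes: weight = 53.2/727.5266 = 0.0731; after-tax cost = 5.2% × (1 − 31.3%) = 3.5724%.
WACC = 0.8958 × 14.4304% + 0.0311 × 6.6226% + 0.0731 × 3.5724% = 13.3939%.

13.39%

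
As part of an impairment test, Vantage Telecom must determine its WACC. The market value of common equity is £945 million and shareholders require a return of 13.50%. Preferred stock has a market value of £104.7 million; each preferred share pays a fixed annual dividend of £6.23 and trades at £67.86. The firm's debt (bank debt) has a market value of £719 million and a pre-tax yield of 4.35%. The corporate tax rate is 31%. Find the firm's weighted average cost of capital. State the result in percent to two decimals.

8.98%

Cost of preferred: Rp = 6.23 / 67.86 = 9.1807%.
Total capital V = 945 + 104.7 + 719 = 1768.7.
Equity: weight = 945/1768.7 = 0.5343; cost = 13.5%.
Preferred: weight = 104.7/1768.7 = 0.0592; cost = 9.1807%.
Bank debt: weight = 719/1768.7 = 0.4065; after-tax cost = 4.35% × (1 − 31%) = 3.0015%.
WACC = 0.5343 × 13.5000% + 0.0592 × 9.1807% + 0.4065 × 3.0015% = 8.9765%.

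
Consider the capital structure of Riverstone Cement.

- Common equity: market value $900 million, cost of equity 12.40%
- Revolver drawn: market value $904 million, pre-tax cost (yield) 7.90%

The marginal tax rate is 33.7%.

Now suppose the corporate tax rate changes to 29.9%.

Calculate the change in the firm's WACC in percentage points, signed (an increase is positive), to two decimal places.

Current WACC:
Total capital V = 900 + 904 = 1804.
Equity: weight = 900/1804 = 0.4989; cost = 12.4%.
Revolver drawn: weight = 904/1804 = 0.5011; after-tax cost = 7.9% × (1 − 33.7%) = 5.2377%.
WACC = 0.4989 × 12.4000% + 0.5011 × 5.2377% = 8.8109%.
After the change:
Total capital V = 900 + 904 = 1804.
Equity: weight = 900/1804 = 0.4989; cost = 12.4%.
Revolver drawn: weight = 904/1804 = 0.5011; after-tax cost = 7.9% × (1 − 29.9%) = 5.5379%.
WACC = 0.4989 × 12.4000% + 0.5011 × 5.5379% = 8.9613%.
Change in WACC = 8.9613% − 8.8109% = 0.1504 pp.

+0.15 pp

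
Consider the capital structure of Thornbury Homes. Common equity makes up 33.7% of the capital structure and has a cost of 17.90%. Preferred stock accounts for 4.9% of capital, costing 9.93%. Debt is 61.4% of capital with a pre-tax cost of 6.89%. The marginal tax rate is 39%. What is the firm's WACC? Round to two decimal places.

After-tax cost of debt = 6.89% × (1 − 39%) = 4.2029%.
WACC = 0.337 × 17.9000% + 0.049 × 9.9300% + 0.614 × 4.2029% = 9.0995%.

9.10%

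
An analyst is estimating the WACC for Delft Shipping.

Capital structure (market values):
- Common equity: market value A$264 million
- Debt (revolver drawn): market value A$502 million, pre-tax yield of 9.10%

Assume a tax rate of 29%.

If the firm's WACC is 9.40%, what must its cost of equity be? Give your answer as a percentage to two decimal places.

Total capital V = 264 + 502 = 766.
Equity weight = 264/766 = 0.3446.
Revolver drawn weight = 502/766 = 0.6554.
Debt contribution = 0.6554 × 9.1% × (1 − 29%) = 4.2342%.
Required equity contribution = 9.4% − 4.2342% = 5.1658%.
Re = 5.1658% / 0.3446 = 14.9886%.

14.99%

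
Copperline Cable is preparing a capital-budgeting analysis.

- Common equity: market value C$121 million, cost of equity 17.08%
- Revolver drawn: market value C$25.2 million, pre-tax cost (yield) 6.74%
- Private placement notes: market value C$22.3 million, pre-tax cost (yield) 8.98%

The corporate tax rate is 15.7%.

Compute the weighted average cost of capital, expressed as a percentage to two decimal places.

Total capital V = 121 + 25.2 + 22.3 = 168.5.
Equity: weight = 121/168.5 = 0.7181; cost = 17.08%.
Revolver drawn: weight = 25.2/168.5 = 0.1496; after-tax cost = 6.74% × (1 − 15.7%) = 5.6818%.
Private placement notes: weight = 22.3/168.5 = 0.1323; after-tax cost = 8.98% × (1 − 15.7%) = 7.5701%.
WACC = 0.7181 × 17.0800% + 0.1496 × 5.6818% + 0.1323 × 7.5701% = 14.1168%.

14.12%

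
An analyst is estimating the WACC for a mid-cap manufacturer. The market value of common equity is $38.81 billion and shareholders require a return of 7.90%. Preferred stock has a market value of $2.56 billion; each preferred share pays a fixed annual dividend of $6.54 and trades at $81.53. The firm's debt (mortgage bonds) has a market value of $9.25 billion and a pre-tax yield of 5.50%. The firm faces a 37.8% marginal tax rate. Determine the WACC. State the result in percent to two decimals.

7.09%

Cost of preferred: Rp = 6.54 / 81.53 = 8.0216%.
Total capital V = 38.81 + 2.56 + 9.25 = 50.62.
Equity: weight = 38.81/50.62 = 0.7667; cost = 7.9%.
Preferred: weight = 2.56/50.62 = 0.0506; cost = 8.0216%.
Mortgage bonds: weight = 9.25/50.62 = 0.1827; after-tax cost = 5.5% × (1 − 37.8%) = 3.4210%.
WACC = 0.7667 × 7.9000% + 0.0506 × 8.0216% + 0.1827 × 3.4210% = 7.0877%.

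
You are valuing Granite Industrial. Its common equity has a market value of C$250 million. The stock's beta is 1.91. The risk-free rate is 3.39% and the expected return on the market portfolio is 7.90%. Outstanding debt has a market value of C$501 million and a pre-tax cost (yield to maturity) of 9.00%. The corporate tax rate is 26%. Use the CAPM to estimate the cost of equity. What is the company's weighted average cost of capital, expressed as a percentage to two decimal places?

8.44%

Market risk premium = 7.9% − 3.39% = 4.51%.
Cost of equity via CAPM: Re = 3.39% + 1.91 × 4.51% = 12.0041%.
Total capital V = 250 + 501 = 751.
Equity: weight = 250/751 = 0.3329; cost = 12.0041%.
Debt: weight = 501/751 = 0.6671; after-tax cost = 9% × (1 − 26%) = 6.6600%.
WACC = 0.3329 × 12.0041% + 0.6671 × 6.6600% = 8.4390%.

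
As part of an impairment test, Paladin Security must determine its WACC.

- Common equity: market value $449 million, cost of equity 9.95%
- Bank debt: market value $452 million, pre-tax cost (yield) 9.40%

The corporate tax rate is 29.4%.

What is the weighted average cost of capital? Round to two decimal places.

8.29%

Total capital V = 449 + 452 = 901.
Equity: weight = 449/901 = 0.4983; cost = 9.95%.
Bank debt: weight = 452/901 = 0.5017; after-tax cost = 9.4% × (1 − 29.4%) = 6.6364%.
WACC = 0.4983 × 9.9500% + 0.5017 × 6.6364% = 8.2877%.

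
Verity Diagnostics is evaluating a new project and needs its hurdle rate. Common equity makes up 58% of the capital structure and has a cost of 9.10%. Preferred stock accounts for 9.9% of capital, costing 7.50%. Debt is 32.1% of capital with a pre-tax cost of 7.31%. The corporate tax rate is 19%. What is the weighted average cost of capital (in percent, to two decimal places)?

7.92%

After-tax cost of debt = 7.31% × (1 − 19%) = 5.9211%.
WACC = 0.580 × 9.1000% + 0.099 × 7.5000% + 0.321 × 5.9211% = 7.9212%.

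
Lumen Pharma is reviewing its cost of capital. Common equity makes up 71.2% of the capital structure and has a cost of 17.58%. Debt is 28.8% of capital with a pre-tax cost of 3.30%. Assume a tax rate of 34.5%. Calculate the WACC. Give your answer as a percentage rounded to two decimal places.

13.14%

After-tax cost of debt = 3.3% × (1 − 34.5%) = 2.1615%.
WACC = 0.712 × 17.5800% + 0.288 × 2.1615% = 13.1395%.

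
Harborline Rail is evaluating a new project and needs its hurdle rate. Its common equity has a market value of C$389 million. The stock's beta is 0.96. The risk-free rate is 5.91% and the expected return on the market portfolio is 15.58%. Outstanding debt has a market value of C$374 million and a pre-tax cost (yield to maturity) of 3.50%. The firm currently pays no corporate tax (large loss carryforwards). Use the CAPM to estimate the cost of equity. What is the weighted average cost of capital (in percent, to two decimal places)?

9.46%

Market risk premium = 15.58% − 5.91% = 9.67%.
Cost of equity via CAPM: Re = 5.91% + 0.96 × 9.67% = 15.1932%.
Total capital V = 389 + 374 = 763.
Equity: weight = 389/763 = 0.5098; cost = 15.1932%.
Debt: weight = 374/763 = 0.4902; after-tax cost = 3.5% × (1 − 0%) = 3.5000%.
WACC = 0.5098 × 15.1932% + 0.4902 × 3.5000% = 9.4615%.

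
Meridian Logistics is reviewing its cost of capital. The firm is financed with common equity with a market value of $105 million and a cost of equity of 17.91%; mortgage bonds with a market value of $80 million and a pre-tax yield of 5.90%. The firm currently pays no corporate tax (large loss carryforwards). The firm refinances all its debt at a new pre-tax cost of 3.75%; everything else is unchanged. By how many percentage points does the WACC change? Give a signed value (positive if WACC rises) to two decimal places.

Current WACC:
Total capital V = 105 + 80 = 185.
Equity: weight = 105/185 = 0.5676; cost = 17.91%.
Mortgage bonds: weight = 80/185 = 0.4324; after-tax cost = 5.9% × (1 − 0%) = 5.9000%.
WACC = 0.5676 × 17.9100% + 0.4324 × 5.9000% = 12.7165%.
After the change:
Total capital V = 105 + 80 = 185.
Equity: weight = 105/185 = 0.5676; cost = 17.91%.
Mortgage bonds: weight = 80/185 = 0.4324; after-tax cost = 3.75% × (1 − 0%) = 3.7500%.
WACC = 0.5676 × 17.9100% + 0.4324 × 3.7500% = 11.7868%.
Change in WACC = 11.7868% − 12.7165% = -0.9297 pp.

-0.93 pp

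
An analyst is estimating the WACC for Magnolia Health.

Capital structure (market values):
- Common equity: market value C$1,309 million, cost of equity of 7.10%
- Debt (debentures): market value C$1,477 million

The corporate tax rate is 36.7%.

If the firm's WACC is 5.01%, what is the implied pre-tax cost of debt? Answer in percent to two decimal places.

4.99%

Total capital V = 1309 + 1477 = 2786.
Equity weight = 1309/2786 = 0.4698.
Debentures weight = 1477/2786 = 0.5302.
Equity contribution = 0.4698 × 7.1% = 3.3359%.
Remaining for debt = 5.01% − 3.3359% = 1.6741%.
Rd × (1 − 36.7%) × 0.5302 = 1.6741%  ⇒  Rd = 4.9885%.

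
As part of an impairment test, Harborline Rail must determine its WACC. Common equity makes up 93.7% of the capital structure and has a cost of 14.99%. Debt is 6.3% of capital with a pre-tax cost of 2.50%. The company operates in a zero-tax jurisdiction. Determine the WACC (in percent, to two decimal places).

14.20%

After-tax cost of debt = 2.5% × (1 − 0%) = 2.5000%.
WACC = 0.937 × 14.9900% + 0.063 × 2.5000% = 14.2031%.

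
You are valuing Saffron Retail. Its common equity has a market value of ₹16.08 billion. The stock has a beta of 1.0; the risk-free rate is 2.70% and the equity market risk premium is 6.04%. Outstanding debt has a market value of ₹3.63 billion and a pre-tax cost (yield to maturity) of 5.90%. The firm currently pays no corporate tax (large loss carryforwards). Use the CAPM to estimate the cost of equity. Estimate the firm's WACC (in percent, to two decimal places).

8.22%

Cost of equity via CAPM: Re = 2.7% + 1.0 × 6.04% = 8.7400%.
Total capital V = 16.08 + 3.63 = 19.71.
Equity: weight = 16.08/19.71 = 0.8158; cost = 8.74%.
Debt: weight = 3.63/19.71 = 0.1842; after-tax cost = 5.9% × (1 − 0%) = 5.9000%.
WACC = 0.8158 × 8.7400% + 0.1842 × 5.9000% = 8.2170%.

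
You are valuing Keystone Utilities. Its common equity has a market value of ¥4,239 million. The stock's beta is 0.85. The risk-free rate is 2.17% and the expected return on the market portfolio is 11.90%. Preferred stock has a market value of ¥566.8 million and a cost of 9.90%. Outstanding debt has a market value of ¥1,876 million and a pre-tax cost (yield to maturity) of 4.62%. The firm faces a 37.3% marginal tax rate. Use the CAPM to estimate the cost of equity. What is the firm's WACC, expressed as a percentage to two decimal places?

Market risk premium = 11.9% − 2.17% = 9.73%.
Cost of equity via CAPM: Re = 2.17% + 0.85 × 9.73% = 10.4405%.
Total capital V = 4239 + 566.8 + 1876 = 6681.8.
Equity: weight = 4239/6681.8 = 0.6344; cost = 10.4405%.
Preferred: weight = 566.8/6681.8 = 0.0848; cost = 9.9%.
Debt: weight = 1876/6681.8 = 0.2808; after-tax cost = 4.62% × (1 − 37.3%) = 2.8967%.
WACC = 0.6344 × 10.4405% + 0.0848 × 9.9000% + 0.2808 × 2.8967% = 8.2766%.

8.28%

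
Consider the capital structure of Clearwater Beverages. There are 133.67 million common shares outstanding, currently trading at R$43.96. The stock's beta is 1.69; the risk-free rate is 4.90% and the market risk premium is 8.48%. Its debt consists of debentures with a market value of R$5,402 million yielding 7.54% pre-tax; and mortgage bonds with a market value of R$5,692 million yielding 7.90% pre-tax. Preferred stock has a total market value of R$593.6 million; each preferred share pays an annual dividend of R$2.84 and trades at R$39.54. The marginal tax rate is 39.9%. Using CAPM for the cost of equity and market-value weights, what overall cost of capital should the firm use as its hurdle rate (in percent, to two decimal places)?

9.61%

Cost of equity via CAPM: Re = 4.9% + 1.69 × 8.48% = 19.2312%.
Cost of preferred: Rp = 2.84 / 39.54 = 7.1826%.
Market value of equity E = 43.96 × 133.67m = 5876.1332m.
Total capital V = 5876.1332 + 593.6 + 5402 + 5692 = 17563.7332.
Equity: weight = 5876.1332/17563.7332 = 0.3346; cost = 19.2312%.
Preferred: weight = 593.6/17563.7332 = 0.0338; cost = 7.1826%.
Debentures: weight = 5402/17563.7332 = 0.3076; after-tax cost = 7.54% × (1 − 39.9%) = 4.5315%.
Mortgage bonds: weight = 5692/17563.7332 = 0.3241; after-tax cost = 7.9% × (1 − 39.9%) = 4.7479%.
WACC = 0.3346 × 19.2312% + 0.0338 × 7.1826% + 0.3076 × 4.5315% + 0.3241 × 4.7479% = 9.6092%.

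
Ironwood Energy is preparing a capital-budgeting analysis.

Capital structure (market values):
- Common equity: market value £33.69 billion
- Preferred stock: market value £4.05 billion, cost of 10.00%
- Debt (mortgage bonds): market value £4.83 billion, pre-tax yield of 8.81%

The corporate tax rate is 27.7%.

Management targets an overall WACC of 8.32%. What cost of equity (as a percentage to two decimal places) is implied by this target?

8.40%

Total capital V = 33.69 + 4.05 + 4.83 = 42.57.
Equity weight = 33.69/42.57 = 0.7914.
Preferred weight = 4.05/42.57 = 0.0951.
Mortgage bonds weight = 4.83/42.57 = 0.1135.
Debt contribution = 0.1135 × 8.81% × (1 − 27.7%) = 0.7227%.
Preferred contribution = 0.0951 × 10% = 0.9514%.
Required equity contribution = 8.32% − 1.6741% = 6.6459%.
Re = 6.6459% / 0.7914 = 8.3977%.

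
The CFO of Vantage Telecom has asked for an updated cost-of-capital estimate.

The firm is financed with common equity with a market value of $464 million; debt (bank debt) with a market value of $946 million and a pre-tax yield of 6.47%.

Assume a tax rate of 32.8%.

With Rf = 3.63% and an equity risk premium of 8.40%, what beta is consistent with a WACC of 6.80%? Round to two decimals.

Total capital V = 464 + 946 = 1410.
Equity weight = 464/1410 = 0.3291.
Bank debt weight = 946/1410 = 0.6709.
Debt contribution = 0.6709 × 6.47% × (1 − 32.8%) = 2.9171%.
Required equity contribution = 6.8% − 2.9171% = 3.8829%  ⇒  Re = 11.7994%.
CAPM: 11.7994% = 3.63% + β × 8.4%  ⇒  β = 0.9726.

0.97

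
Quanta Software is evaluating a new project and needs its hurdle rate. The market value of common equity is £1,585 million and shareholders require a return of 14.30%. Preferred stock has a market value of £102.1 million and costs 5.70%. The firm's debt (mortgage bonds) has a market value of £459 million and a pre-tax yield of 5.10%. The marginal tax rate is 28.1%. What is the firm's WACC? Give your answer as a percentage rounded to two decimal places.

11.62%

Total capital V = 1585 + 102.1 + 459 = 2146.1.
Equity: weight = 1585/2146.1 = 0.7385; cost = 14.3%.
Preferred: weight = 102.1/2146.1 = 0.0476; cost = 5.7%.
Mortgage bonds: weight = 459/2146.1 = 0.2139; after-tax cost = 5.1% × (1 − 28.1%) = 3.6669%.
WACC = 0.7385 × 14.3000% + 0.0476 × 5.7000% + 0.2139 × 3.6669% = 11.6167%.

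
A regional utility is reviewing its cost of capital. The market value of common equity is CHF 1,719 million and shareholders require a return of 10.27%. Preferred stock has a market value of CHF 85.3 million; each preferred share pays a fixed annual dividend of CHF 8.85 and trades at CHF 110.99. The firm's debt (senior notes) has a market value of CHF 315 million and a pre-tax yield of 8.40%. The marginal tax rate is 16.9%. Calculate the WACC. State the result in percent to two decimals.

9.69%

Cost of preferred: Rp = 8.85 / 110.99 = 7.9737%.
Total capital V = 1719 + 85.3 + 315 = 2119.3.
Equity: weight = 1719/2119.3 = 0.8111; cost = 10.27%.
Preferred: weight = 85.3/2119.3 = 0.0402; cost = 7.9737%.
Senior notes: weight = 315/2119.3 = 0.1486; after-tax cost = 8.4% × (1 − 16.9%) = 6.9804%.
WACC = 0.8111 × 10.2700% + 0.0402 × 7.9737% + 0.1486 × 6.9804% = 9.6886%.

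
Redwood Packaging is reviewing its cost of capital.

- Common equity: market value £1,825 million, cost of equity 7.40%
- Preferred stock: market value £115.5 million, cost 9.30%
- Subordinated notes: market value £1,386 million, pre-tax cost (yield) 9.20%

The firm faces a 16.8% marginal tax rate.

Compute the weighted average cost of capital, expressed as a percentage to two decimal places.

7.57%

Total capital V = 1825 + 115.5 + 1386 = 3326.5.
Equity: weight = 1825/3326.5 = 0.5486; cost = 7.4%.
Preferred: weight = 115.5/3326.5 = 0.0347; cost = 9.3%.
Subordinated notes: weight = 1386/3326.5 = 0.4167; after-tax cost = 9.2% × (1 − 16.8%) = 7.6544%.
WACC = 0.5486 × 7.4000% + 0.0347 × 9.3000% + 0.4167 × 7.6544% = 7.5720%.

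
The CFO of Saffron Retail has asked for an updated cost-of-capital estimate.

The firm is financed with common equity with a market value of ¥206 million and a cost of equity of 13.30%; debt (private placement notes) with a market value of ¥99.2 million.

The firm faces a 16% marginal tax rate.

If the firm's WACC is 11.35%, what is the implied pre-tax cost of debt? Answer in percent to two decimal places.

8.69%

Total capital V = 206 + 99.2 = 305.2.
Equity weight = 206/305.2 = 0.6750.
Private placement notes weight = 99.2/305.2 = 0.3250.
Equity contribution = 0.6750 × 13.3% = 8.9771%.
Remaining for debt = 11.35% − 8.9771% = 2.3729%.
Rd × (1 − 16%) × 0.3250 = 2.3729%  ⇒  Rd = 8.6912%.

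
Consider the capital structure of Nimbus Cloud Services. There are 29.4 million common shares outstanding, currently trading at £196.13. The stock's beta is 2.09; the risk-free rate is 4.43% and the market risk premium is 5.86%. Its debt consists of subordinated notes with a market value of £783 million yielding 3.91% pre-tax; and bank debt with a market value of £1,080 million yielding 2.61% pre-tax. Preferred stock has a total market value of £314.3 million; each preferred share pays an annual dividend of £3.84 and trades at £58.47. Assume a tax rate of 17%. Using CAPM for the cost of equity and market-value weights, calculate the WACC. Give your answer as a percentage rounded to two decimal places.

Cost of equity via CAPM: Re = 4.43% + 2.09 × 5.86% = 16.6774%.
Cost of preferred: Rp = 3.84 / 58.47 = 6.5675%.
Market value of equity E = 196.13 × 29.4m = 5766.222m.
Total capital V = 5766.222 + 314.3 + 783 + 1080 = 7943.522.
Equity: weight = 5766.222/7943.522 = 0.7259; cost = 16.6774%.
Preferred: weight = 314.3/7943.522 = 0.0396; cost = 6.5675%.
Subordinated notes: weight = 783/7943.522 = 0.0986; after-tax cost = 3.91% × (1 − 17%) = 3.2453%.
Bank debt: weight = 1080/7943.522 = 0.1360; after-tax cost = 2.61% × (1 − 17%) = 2.1663%.
WACC = 0.7259 × 16.6774% + 0.0396 × 6.5675% + 0.0986 × 3.2453% + 0.1360 × 2.1663% = 12.9804%.

12.98%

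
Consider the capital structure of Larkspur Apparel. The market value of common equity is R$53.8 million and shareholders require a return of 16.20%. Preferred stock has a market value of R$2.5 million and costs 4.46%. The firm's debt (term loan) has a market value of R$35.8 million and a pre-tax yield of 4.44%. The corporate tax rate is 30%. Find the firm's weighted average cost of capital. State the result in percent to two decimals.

10.79%

Total capital V = 53.8 + 2.5 + 35.8 = 92.1.
Equity: weight = 53.8/92.1 = 0.5841; cost = 16.2%.
Preferred: weight = 2.5/92.1 = 0.0271; cost = 4.46%.
Term loan: weight = 35.8/92.1 = 0.3887; after-tax cost = 4.44% × (1 − 30%) = 3.1080%.
WACC = 0.5841 × 16.2000% + 0.0271 × 4.4600% + 0.3887 × 3.1080% = 10.7924%.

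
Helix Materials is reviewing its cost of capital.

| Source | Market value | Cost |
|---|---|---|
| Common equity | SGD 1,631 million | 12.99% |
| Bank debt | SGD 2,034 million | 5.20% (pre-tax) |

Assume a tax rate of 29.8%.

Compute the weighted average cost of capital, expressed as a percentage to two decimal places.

Total capital V = 1631 + 2034 = 3665.
Equity: weight = 1631/3665 = 0.4450; cost = 12.99%.
Bank debt: weight = 2034/3665 = 0.5550; after-tax cost = 5.2% × (1 − 29.8%) = 3.6504%.
WACC = 0.4450 × 12.9900% + 0.5550 × 3.6504% = 7.8067%.

7.81%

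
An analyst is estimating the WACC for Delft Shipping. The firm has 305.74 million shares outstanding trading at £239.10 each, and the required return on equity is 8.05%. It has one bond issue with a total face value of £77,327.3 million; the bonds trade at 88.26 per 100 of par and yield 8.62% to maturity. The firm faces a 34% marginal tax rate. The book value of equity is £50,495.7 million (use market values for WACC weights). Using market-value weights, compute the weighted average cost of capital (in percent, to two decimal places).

Market value of equity E = 239.1 × 305.74m = 73102.434m. Market value of debt D = 77327.3m × 88.26/100 = 68249.07498m.
Total capital V = 73102.434 + 68249.07498 = 141351.50898.
Equity: weight = 73102.434/141351.50898 = 0.5172; cost = 8.05%.
Bonds outstanding: weight = 68249.07498/141351.50898 = 0.4828; after-tax cost = 8.62% × (1 − 34%) = 5.6892%.
WACC = 0.5172 × 8.0500% + 0.4828 × 5.6892% = 6.9101%.

6.91%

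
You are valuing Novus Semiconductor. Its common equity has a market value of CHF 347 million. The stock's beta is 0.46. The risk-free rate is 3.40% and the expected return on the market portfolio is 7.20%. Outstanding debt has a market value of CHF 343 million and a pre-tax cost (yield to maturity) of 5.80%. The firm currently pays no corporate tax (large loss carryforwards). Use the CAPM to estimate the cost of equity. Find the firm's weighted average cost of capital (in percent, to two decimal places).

Market risk premium = 7.2% − 3.4% = 3.8%.
Cost of equity via CAPM: Re = 3.4% + 0.46 × 3.8% = 5.1480%.
Total capital V = 347 + 343 = 690.
Equity: weight = 347/690 = 0.5029; cost = 5.148%.
Debt: weight = 343/690 = 0.4971; after-tax cost = 5.8% × (1 − 0%) = 5.8000%.
WACC = 0.5029 × 5.1480% + 0.4971 × 5.8000% = 5.4721%.

5.47%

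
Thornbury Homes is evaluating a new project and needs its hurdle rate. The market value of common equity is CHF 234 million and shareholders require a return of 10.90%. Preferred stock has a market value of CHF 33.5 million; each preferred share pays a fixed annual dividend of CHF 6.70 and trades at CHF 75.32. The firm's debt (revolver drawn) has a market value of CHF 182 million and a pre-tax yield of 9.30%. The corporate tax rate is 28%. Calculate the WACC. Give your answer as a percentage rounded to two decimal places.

Cost of preferred: Rp = 6.7 / 75.32 = 8.8954%.
Total capital V = 234 + 33.5 + 182 = 449.5.
Equity: weight = 234/449.5 = 0.5206; cost = 10.9%.
Preferred: weight = 33.5/449.5 = 0.0745; cost = 8.8954%.
Revolver drawn: weight = 182/449.5 = 0.4049; after-tax cost = 9.3% × (1 − 28%) = 6.6960%.
WACC = 0.5206 × 10.9000% + 0.0745 × 8.8954% + 0.4049 × 6.6960% = 9.0484%.

9.05%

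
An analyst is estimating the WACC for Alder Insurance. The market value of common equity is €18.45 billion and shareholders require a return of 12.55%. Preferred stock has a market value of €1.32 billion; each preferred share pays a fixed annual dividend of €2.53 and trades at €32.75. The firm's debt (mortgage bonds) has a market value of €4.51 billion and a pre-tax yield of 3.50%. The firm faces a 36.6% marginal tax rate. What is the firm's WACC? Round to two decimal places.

Cost of preferred: Rp = 2.53 / 32.75 = 7.7252%.
Total capital V = 18.45 + 1.32 + 4.51 = 24.28.
Equity: weight = 18.45/24.28 = 0.7599; cost = 12.55%.
Preferred: weight = 1.32/24.28 = 0.0544; cost = 7.7252%.
Mortgage bonds: weight = 4.51/24.28 = 0.1857; after-tax cost = 3.5% × (1 − 36.6%) = 2.2190%.
WACC = 0.7599 × 12.5500% + 0.0544 × 7.7252% + 0.1857 × 2.2190% = 10.3687%.

10.37%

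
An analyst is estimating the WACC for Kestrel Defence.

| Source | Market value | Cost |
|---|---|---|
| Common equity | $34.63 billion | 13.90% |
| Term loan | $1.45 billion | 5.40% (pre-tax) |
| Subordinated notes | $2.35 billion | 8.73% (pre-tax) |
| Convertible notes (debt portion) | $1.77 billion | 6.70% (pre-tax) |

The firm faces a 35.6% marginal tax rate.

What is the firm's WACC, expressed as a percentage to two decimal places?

12.62%

Total capital V = 34.63 + 1.45 + 2.35 + 1.77 = 40.2.
Equity: weight = 34.63/40.2 = 0.8614; cost = 13.9%.
Term loan: weight = 1.45/40.2 = 0.0361; after-tax cost = 5.4% × (1 − 35.6%) = 3.4776%.
Subordinated notes: weight = 2.35/40.2 = 0.0585; after-tax cost = 8.73% × (1 − 35.6%) = 5.6221%.
Convertible notes (debt portion): weight = 1.77/40.2 = 0.0440; after-tax cost = 6.7% × (1 − 35.6%) = 4.3148%.
WACC = 0.8614 × 13.9000% + 0.0361 × 3.4776% + 0.0585 × 5.6221% + 0.0440 × 4.3148% = 12.6181%.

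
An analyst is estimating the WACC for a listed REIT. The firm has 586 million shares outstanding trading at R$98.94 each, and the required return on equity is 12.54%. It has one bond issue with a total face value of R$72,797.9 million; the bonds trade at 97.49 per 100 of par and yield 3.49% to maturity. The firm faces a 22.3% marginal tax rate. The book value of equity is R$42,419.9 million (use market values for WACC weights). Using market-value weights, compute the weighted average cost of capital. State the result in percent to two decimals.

Market value of equity E = 98.94 × 586m = 57978.84m. Market value of debt D = 72797.9m × 97.49/100 = 70970.67271m.
Total capital V = 57978.84 + 70970.67271 = 128949.51271.
Equity: weight = 57978.84/128949.51271 = 0.4496; cost = 12.54%.
Bonds outstanding: weight = 70970.67271/128949.51271 = 0.5504; after-tax cost = 3.49% × (1 − 22.3%) = 2.7117%.
WACC = 0.4496 × 12.5400% + 0.5504 × 2.7117% = 7.1308%.

7.13%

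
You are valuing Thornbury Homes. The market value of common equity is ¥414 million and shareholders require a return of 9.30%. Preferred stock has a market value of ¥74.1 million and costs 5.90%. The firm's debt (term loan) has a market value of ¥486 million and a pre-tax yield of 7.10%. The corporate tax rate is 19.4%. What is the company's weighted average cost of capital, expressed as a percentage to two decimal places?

7.26%

Total capital V = 414 + 74.1 + 486 = 974.1.
Equity: weight = 414/974.1 = 0.4250; cost = 9.3%.
Preferred: weight = 74.1/974.1 = 0.0761; cost = 5.9%.
Term loan: weight = 486/974.1 = 0.4989; after-tax cost = 7.1% × (1 − 19.4%) = 5.7226%.
WACC = 0.4250 × 9.3000% + 0.0761 × 5.9000% + 0.4989 × 5.7226% = 7.2565%.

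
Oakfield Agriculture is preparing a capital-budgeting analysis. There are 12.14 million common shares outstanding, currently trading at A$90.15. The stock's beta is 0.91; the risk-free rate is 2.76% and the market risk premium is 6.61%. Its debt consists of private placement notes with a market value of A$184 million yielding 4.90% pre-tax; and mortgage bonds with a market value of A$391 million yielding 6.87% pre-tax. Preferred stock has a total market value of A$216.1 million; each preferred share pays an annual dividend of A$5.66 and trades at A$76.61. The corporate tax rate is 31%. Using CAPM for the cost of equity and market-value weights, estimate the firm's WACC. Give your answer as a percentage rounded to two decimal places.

Cost of equity via CAPM: Re = 2.76% + 0.91 × 6.61% = 8.7751%.
Cost of preferred: Rp = 5.66 / 76.61 = 7.3881%.
Market value of equity E = 90.15 × 12.14m = 1094.421m.
Total capital V = 1094.421 + 216.1 + 184 + 391 = 1885.521.
Equity: weight = 1094.421/1885.521 = 0.5804; cost = 8.7751%.
Preferred: weight = 216.1/1885.521 = 0.1146; cost = 7.3881%.
Private placement notes: weight = 184/1885.521 = 0.0976; after-tax cost = 4.9% × (1 − 31%) = 3.3810%.
Mortgage bonds: weight = 391/1885.521 = 0.2074; after-tax cost = 6.87% × (1 − 31%) = 4.7403%.
WACC = 0.5804 × 8.7751% + 0.1146 × 7.3881% + 0.0976 × 3.3810% + 0.2074 × 4.7403% = 7.2531%.

7.25%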